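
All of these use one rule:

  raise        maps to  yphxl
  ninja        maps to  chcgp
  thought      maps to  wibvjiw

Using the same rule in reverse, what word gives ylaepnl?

r(17)→y(24) and a(0)→p(15) fit y≡25x+15 (mod 26); the inverse of 25 mod 26 is 25. Each letter's alphabet position (a=0..z=25) is mapped through 25·x+15 mod 26 — an affine cipher.
Decoding ylaepnl: y(24)→25·(24−15)≡17=r; l(11)→25·(11−15)≡4=e; a(0)→25·(0−15)≡15=p; e(4)→25·(4−15)≡11=l; p(15)→25·(15−15)≡0=a; n(13)→25·(13−15)≡2=c; l(11)→25·(11−15)≡4=e (all mod 26).

replace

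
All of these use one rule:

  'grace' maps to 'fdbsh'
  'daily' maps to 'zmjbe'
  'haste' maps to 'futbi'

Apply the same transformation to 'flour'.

svpmg

Read the word backwards and shift each letter +1.
For flour: reverse → ruolf; then shift: r+1=s, u+1=v, o+1=p, l+1=m, f+1=g.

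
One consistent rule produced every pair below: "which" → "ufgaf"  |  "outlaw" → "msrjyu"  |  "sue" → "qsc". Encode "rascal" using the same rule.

pyqayj

Compare letters: w→u is +24, h→f is +24, i→g is +24 — a constant shift. Each letter is shifted forward by 24 in the alphabet (a Caesar shift of +24).
Applying it to rascal: r+24=p, a+24=y, s+24=q, c+24=a, a+24=y, l+24=j.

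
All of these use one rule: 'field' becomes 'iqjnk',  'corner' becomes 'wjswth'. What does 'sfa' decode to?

van

The output letters match the input read backwards, each shifted +5: field reversed is dleif. Read the word backwards and shift each letter +5.
Reversing it on sfa: shift back: s−5=n, f−5=a, a−5=v → nav; then reverse → van.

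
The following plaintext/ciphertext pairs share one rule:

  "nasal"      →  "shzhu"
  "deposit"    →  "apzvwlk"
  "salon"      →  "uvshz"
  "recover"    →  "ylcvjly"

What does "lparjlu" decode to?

necktie

The output letters match the input read backwards, each shifted +7: nasal reversed is lasan. The word is reversed, then every letter is shifted forward by 7.
Reversing it on lparjlu: shift back: l−7=e, p−7=i, a−7=t, r−7=k, j−7=c, l−7=e, u−7=n → eitkcen; then reverse → necktie.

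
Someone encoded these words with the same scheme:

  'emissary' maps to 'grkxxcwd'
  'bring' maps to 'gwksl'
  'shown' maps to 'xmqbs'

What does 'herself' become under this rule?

mgwxgqk

The shift depends on letter class: consonant m→r is +5, but vowel e→g is +2. Two shifts are in play — +2 for a/e/i/o/u, +5 for every other letter.
For herself: h(cons)+5=m, e(vowel)+2=g, r(cons)+5=w, s(cons)+5=x, e(vowel)+2=g, l(cons)+5=q, f(cons)+5=k.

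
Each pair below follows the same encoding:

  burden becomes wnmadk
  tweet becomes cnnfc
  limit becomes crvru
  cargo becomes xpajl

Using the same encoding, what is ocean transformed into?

Two steps: reverse the string, then apply a Caesar shift of +9.
For ocean: reverse → naeco; then shift: n+9=w, a+9=j, e+9=n, c+9=l, o+9=x.

wjnlx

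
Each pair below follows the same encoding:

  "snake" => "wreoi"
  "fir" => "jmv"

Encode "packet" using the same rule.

Compare letters: s→w is +4, n→r is +4, a→e is +4 — a constant shift. Each letter is shifted forward by 4 in the alphabet (a Caesar shift of +4).
For packet: p+4=t, a+4=e, c+4=g, k+4=o, e+4=i, t+4=x.

tegoix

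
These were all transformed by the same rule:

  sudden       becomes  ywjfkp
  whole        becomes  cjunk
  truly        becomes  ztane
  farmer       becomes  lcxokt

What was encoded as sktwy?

Shifts by position in sudden: pos 0: s→y (+6), pos 1: u→w (+2), pos 2: d→j (+6), pos 3: d→f (+2) — repeating every 2. It's a Vigenère-style cipher with numeric key [6,2]: position i shifts by key[i mod 2].
Reversing it on sktwy: s−6=m, k−2=i, t−6=n, w−2=u, y−6=s.

minus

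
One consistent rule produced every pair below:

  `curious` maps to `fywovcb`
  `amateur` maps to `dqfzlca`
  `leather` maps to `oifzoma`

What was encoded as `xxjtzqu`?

utensil

In curious: c→f is +3, u→y is +4, r→w is +5, i→o is +6 — the shift increases by 1 each position. Letter i (0-indexed) is shifted by i+3, so successive shifts are 3, 4, 5, ….
Decoding xxjtzqu: x−3=u, x−4=t, j−5=e, t−6=n, z−7=s, q−8=i, u−9=l.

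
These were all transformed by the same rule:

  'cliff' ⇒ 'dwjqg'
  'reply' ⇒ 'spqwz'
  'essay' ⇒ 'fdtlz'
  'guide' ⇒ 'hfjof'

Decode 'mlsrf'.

large

It's a Vigenère-style cipher with numeric key [1,11]: position i shifts by key[i mod 2].
Reversing it on mlsrf: m−1=l, l−11=a, s−1=r, r−11=g, f−1=e.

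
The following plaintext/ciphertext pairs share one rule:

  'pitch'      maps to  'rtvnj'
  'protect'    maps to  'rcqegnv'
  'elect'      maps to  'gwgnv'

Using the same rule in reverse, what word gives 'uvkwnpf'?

Shifts by position in pitch: pos 0: p→r (+2), pos 1: i→t (+11), pos 2: t→v (+2), pos 3: c→n (+11) — repeating every 2. The shifts repeat in a cycle of length 2: positions 0,1,… shift by +2, +11, then the pattern repeats.
Reversing it on uvkwnpf: u−2=s, v−11=k, k−2=i, w−11=l, n−2=l, p−11=e, f−2=d.

skilled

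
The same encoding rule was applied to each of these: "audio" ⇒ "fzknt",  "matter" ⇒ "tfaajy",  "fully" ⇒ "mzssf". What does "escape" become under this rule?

The shift depends on letter class: consonant d→k is +7, but vowel a→f is +5. Two shifts are in play — +5 for a/e/i/o/u, +7 for every other letter.
On escape: e(vowel)+5=j, s(cons)+7=z, c(cons)+7=j, a(vowel)+5=f, p(cons)+7=w, e(vowel)+5=j.

jzjfwj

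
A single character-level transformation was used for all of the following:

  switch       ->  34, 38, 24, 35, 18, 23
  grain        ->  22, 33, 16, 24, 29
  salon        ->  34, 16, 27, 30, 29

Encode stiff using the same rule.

s is letter #19 and maps to 34: an offset of 15. The number is (letter's place in the alphabet, a=1) + 15.
On stiff: s=19→34, t=20→35, i=9→24, f=6→21, f=6→21.

34, 35, 24, 21, 21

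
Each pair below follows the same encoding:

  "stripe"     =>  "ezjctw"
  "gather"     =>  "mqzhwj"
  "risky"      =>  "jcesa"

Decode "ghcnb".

child

s(18)→e(4) and t(19)→z(25) fit y≡21x+16 (mod 26); the inverse of 21 mod 26 is 5. Treating letters as 0–25, the rule is x ↦ 21x + 16 (mod 26).
Reversing it on ghcnb: g(6)→5·(6−16)≡2=c; h(7)→5·(7−16)≡7=h; c(2)→5·(2−16)≡8=i; n(13)→5·(13−16)≡11=l; b(1)→5·(1−16)≡3=d (all mod 26).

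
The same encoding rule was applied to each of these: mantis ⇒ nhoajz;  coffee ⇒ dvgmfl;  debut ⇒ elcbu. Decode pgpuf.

Shifts by position in mantis: pos 0: m→n (+1), pos 1: a→h (+7), pos 2: n→o (+1), pos 3: t→a (+7) — repeating every 2. It's a Vigenère-style cipher with numeric key [1,7]: position i shifts by key[i mod 2].
Reversing it on pgpuf: p−1=o, g−7=z, p−1=o, u−7=n, f−1=e.

ozone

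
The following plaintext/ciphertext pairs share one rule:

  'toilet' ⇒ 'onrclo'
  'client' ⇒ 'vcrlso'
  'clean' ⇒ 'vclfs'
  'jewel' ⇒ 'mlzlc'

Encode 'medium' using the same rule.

xlqrjx

t(19)→o(14) and o(14)→n(13) fit y≡21x+5 (mod 26); the inverse of 21 mod 26 is 5. Treating letters as 0–25, the rule is x ↦ 21x + 5 (mod 26).
Applying it to medium: m(12)→21·12+5≡23=x; e(4)→21·4+5≡11=l; d(3)→21·3+5≡16=q; i(8)→21·8+5≡17=r; u(20)→21·20+5≡9=j; m(12)→21·12+5≡23=x (all mod 26).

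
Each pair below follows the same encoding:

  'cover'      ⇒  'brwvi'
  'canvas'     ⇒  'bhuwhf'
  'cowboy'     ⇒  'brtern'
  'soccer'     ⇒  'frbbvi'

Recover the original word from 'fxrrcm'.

smooth

Treating letters as 0–25, the rule is x ↦ 23x + 7 (mod 26).
Undoing it on fxrrcm: f(5)→17·(5−7)≡18=s; x(23)→17·(23−7)≡12=m; r(17)→17·(17−7)≡14=o; r(17)→17·(17−7)≡14=o; c(2)→17·(2−7)≡19=t; m(12)→17·(12−7)≡7=h (all mod 26).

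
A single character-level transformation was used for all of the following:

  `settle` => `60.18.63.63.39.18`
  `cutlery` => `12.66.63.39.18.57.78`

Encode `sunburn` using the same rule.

60.66.45.9.66.57.45

s(#19)→60 and e(#5)→18: differences scale by 3, so n = 3·pos + 3. With a=1..z=26, the number is 3·pos + 3.
On sunburn: s=19→60, u=21→66, n=14→45, b=2→9, u=21→66, r=18→57, n=14→45.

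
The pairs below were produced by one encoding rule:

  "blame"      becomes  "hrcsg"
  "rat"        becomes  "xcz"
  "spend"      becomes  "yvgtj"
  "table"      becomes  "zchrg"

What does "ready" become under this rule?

The shift depends on letter class: consonant b→h is +6, but vowel a→c is +2. Two shifts are in play — +2 for a/e/i/o/u, +6 for every other letter.
For ready: r(cons)+6=x, e(vowel)+2=g, a(vowel)+2=c, d(cons)+6=j, y(cons)+6=e.

xgcje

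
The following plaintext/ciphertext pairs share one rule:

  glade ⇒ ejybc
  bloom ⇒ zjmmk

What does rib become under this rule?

Compare letters: g→e is +24, l→j is +24, a→y is +24 — a constant shift. Every letter moves 24 places later in the alphabet, wrapping around z→a.
For rib: r+24=p, i+24=g, b+24=z.

pgz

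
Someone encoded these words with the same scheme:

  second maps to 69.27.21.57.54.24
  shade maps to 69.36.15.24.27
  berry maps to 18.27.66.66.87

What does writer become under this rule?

81.66.39.72.27.66

s(#19)→69 and e(#5)→27: differences scale by 3, so n = 3·pos + 12. With a=1..z=26, the number is 3·pos + 12.
On writer: w=23→81, r=18→66, i=9→39, t=20→72, e=5→27, r=18→66.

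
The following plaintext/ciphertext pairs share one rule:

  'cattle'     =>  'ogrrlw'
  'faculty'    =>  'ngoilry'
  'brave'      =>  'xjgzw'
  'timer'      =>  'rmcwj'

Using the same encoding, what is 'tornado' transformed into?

rkjtgfk

c(2)→o(14) and a(0)→g(6) fit y≡17x+6 (mod 26); the inverse of 17 mod 26 is 23. Treating letters as 0–25, the rule is x ↦ 17x + 6 (mod 26).
On tornado: t(19)→17·19+6≡17=r; o(14)→17·14+6≡10=k; r(17)→17·17+6≡9=j; n(13)→17·13+6≡19=t; a(0)→17·0+6≡6=g; d(3)→17·3+6≡5=f; o(14)→17·14+6≡10=k (all mod 26).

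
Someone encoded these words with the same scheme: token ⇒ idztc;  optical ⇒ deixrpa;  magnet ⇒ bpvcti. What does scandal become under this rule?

hrpcspa

Each letter is shifted forward by 15 in the alphabet (a Caesar shift of +15).
For scandal: s+15=h, c+15=r, a+15=p, n+15=c, d+15=s, a+15=p, l+15=a.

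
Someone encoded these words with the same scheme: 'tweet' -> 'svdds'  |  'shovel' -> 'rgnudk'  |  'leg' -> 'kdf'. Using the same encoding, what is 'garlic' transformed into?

fzqkhb

Compare letters: t→s is +25, w→v is +25, e→d is +25 — a constant shift. Every letter moves 25 places later in the alphabet, wrapping around z→a.
For garlic: g+25=f, a+25=z, r+25=q, l+25=k, i+25=h, c+25=b.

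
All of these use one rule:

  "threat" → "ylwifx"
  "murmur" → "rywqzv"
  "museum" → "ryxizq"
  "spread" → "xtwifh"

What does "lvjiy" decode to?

greet

Shifts by position in threat: pos 0: t→y (+5), pos 1: h→l (+4), pos 2: r→w (+5), pos 3: e→i (+4) — repeating every 2. It's a Vigenère-style cipher with numeric key [5,4]: position i shifts by key[i mod 2].
Undoing it on lvjiy: l−5=g, v−4=r, j−5=e, i−4=e, y−5=t.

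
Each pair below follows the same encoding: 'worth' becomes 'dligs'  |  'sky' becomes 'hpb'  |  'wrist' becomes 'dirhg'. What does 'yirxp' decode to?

Each pair mirrors across the alphabet (w↔d, o↔l, r↔i): positions sum to 25. This is the alphabet-reversal cipher (Atbash): a becomes z, b becomes y, etc.
Reversing it on yirxp: y↔b, i↔r, r↔i, x↔c, p↔k.

brick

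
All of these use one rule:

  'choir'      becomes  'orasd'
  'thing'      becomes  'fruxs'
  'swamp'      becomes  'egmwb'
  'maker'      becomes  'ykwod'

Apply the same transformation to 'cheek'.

A repeating key of period 2 is used — shifts +12, +10 over and over.
For cheek: c+12=o, h+10=r, e+12=q, e+10=o, k+12=w.

orqow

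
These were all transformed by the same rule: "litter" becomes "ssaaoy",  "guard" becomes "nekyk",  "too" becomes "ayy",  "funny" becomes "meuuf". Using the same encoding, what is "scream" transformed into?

The shift depends on letter class: consonant l→s is +7, but vowel i→s is +10. Vowels shift forward by 10 and consonants shift forward by 7.
Applying it to scream: s(cons)+7=z, c(cons)+7=j, r(cons)+7=y, e(vowel)+10=o, a(vowel)+10=k, m(cons)+7=t.

zjyokt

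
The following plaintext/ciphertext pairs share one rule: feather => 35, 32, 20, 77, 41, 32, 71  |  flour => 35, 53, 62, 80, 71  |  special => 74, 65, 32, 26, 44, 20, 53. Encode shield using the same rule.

f(#6)→35 and e(#5)→32: differences scale by 3, so n = 3·pos + 17. With a=1..z=26, the number is 3·pos + 17.
Applying it to shield: s=19→74, h=8→41, i=9→44, e=5→32, l=12→53, d=4→29.

74, 41, 44, 32, 53, 29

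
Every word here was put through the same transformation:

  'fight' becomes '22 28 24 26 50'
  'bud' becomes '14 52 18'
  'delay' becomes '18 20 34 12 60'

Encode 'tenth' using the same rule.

With a=1..z=26, the number is 2·pos + 10.
For tenth: t=20→50, e=5→20, n=14→38, t=20→50, h=8→26.

50 20 38 50 26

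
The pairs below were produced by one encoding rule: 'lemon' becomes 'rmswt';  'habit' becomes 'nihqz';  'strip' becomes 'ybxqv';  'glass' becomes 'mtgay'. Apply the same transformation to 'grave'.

A repeating key of period 2 is used — shifts +6, +8 over and over.
Applying it to grave: g+6=m, r+8=z, a+6=g, v+8=d, e+6=k.

mzgdk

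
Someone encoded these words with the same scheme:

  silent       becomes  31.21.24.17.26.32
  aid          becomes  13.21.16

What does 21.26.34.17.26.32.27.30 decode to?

inventor

s is letter #19 and maps to 31: an offset of 12. Letters become their 1-based position plus 12 (so a→13, b→14, …).
Decoding 21.26.34.17.26.32.27.30: 21→(21−12)÷1=9=i, 26→(26−12)÷1=14=n, 34→(34−12)÷1=22=v, 17→(17−12)÷1=5=e, 26→(26−12)÷1=14=n, 32→(32−12)÷1=20=t, 27→(27−12)÷1=15=o, 30→(30−12)÷1=18=r.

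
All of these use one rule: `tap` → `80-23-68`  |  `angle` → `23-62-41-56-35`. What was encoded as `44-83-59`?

t(#20)→80 and a(#1)→23: differences scale by 3, so n = 3·pos + 20. Each letter becomes 3×(its alphabet position, a=1..z=26) + 20.
Decoding 44-83-59: 44→(44−20)÷3=8=h, 83→(83−20)÷3=21=u, 59→(59−20)÷3=13=m.

hum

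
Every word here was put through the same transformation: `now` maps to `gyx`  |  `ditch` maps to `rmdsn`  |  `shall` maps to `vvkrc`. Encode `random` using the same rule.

wynxkb

The output letters match the input read backwards, each shifted +10: now reversed is won. Read the word backwards and shift each letter +10.
For random: reverse → modnar; then shift: m+10=w, o+10=y, d+10=n, n+10=x, a+10=k, r+10=b.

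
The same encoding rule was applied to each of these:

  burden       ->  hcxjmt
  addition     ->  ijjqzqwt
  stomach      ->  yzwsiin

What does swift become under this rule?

ycqlz

The shift depends on letter class: consonant b→h is +6, but vowel u→c is +8. The rule splits by letter class: vowels +8, consonants +6.
Applying it to swift: s(cons)+6=y, w(cons)+6=c, i(vowel)+8=q, f(cons)+6=l, t(cons)+6=z.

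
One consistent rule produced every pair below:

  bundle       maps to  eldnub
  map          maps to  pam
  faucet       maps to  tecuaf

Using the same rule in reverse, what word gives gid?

dig

The output letters match the input read backwards: bundle reversed is eldnub. The word is simply reversed.
Undoing it on gid: then reverse → dig.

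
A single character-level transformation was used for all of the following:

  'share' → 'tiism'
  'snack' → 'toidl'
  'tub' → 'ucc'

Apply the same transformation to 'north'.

Vowels shift forward by 8 and consonants shift forward by 1.
For north: n(cons)+1=o, o(vowel)+8=w, r(cons)+1=s, t(cons)+1=u, h(cons)+1=i.

owsui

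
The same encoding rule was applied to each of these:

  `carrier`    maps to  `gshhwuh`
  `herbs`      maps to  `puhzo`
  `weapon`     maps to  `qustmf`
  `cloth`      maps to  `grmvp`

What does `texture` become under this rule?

This is an affine cipher: with a=0,…,z=25, each position x becomes (7x+18) mod 26.
On texture: t(19)→7·19+18≡21=v; e(4)→7·4+18≡20=u; x(23)→7·23+18≡23=x; t(19)→7·19+18≡21=v; u(20)→7·20+18≡2=c; r(17)→7·17+18≡7=h; e(4)→7·4+18≡20=u (all mod 26).

vuxvchu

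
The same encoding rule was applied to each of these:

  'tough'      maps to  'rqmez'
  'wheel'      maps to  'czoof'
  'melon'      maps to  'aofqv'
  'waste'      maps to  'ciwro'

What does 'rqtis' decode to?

today

t(19)→r(17) and o(14)→q(16) fit y≡21x+8 (mod 26); the inverse of 21 mod 26 is 5. Each letter's alphabet position (a=0..z=25) is mapped through 21·x+8 mod 26 — an affine cipher.
Decoding rqtis: r(17)→5·(17−8)≡19=t; q(16)→5·(16−8)≡14=o; t(19)→5·(19−8)≡3=d; i(8)→5·(8−8)≡0=a; s(18)→5·(18−8)≡24=y (all mod 26).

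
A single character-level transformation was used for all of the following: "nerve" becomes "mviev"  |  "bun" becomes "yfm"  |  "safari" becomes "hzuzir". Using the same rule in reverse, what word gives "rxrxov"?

icicle

Each pair mirrors across the alphabet (n↔m, e↔v, r↔i): positions sum to 25. Each letter is replaced by its mirror in the alphabet: a↔z, b↔y, c↔x, and so on (the Atbash cipher).
Undoing it on rxrxov: r↔i, x↔c, r↔i, x↔c, o↔l, v↔e.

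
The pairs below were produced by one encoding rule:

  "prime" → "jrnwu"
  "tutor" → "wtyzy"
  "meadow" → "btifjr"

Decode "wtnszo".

junior

The output letters match the input read backwards, each shifted +5: prime reversed is emirp. The word is reversed, then every letter is shifted forward by 5.
Reversing it on wtnszo: shift back: w−5=r, t−5=o, n−5=i, s−5=n, z−5=u, o−5=j → roinuj; then reverse → junior.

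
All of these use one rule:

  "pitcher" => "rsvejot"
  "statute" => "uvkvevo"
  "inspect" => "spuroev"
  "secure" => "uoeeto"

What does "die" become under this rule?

fso

The shift depends on letter class: consonant p→r is +2, but vowel i→s is +10. The rule splits by letter class: vowels +10, consonants +2.
On die: d(cons)+2=f, i(vowel)+10=s, e(vowel)+10=o.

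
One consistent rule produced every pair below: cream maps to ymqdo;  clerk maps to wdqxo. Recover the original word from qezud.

rinse

The output letters match the input read backwards, each shifted +12: cream reversed is maerc. Read the word backwards and shift each letter +12.
Reversing it on qezud: shift back: q−12=e, e−12=s, z−12=n, u−12=i, d−12=r → esnir; then reverse → rinse.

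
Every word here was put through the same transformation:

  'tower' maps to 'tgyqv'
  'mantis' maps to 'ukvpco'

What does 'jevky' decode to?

witch

The output letters match the input read backwards, each shifted +2: tower reversed is rewot. Two steps: reverse the string, then apply a Caesar shift of +2.
Decoding jevky: shift back: j−2=h, e−2=c, v−2=t, k−2=i, y−2=w → hctiw; then reverse → witch.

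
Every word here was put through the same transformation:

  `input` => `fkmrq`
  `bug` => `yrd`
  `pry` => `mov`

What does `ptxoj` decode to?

swarm

Compare letters: i→f is +23, n→k is +23, p→m is +23 — a constant shift. It's a constant shift of +23 (ROT23).
Undoing it on ptxoj: p−23=s, t−23=w, x−23=a, o−23=r, j−23=m.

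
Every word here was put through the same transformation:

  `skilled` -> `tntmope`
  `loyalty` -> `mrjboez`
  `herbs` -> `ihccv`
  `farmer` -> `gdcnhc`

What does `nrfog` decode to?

mound

Shifts by position in skilled: pos 0: s→t (+1), pos 1: k→n (+3), pos 2: i→t (+11), pos 3: l→m (+1), pos 4: l→o (+3), pos 5: e→p (+11) — repeating every 3. The shifts repeat in a cycle of length 3: positions 0,1,… shift by +1, +3, +11, then the pattern repeats.
Reversing it on nrfog: n−1=m, r−3=o, f−11=u, o−1=n, g−3=d.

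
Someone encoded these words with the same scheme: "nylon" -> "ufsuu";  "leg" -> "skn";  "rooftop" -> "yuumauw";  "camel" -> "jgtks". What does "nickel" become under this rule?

uojrks

The shift depends on letter class: consonant n→u is +7, but vowel o→u is +6. The rule splits by letter class: vowels +6, consonants +7.
Applying it to nickel: n(cons)+7=u, i(vowel)+6=o, c(cons)+7=j, k(cons)+7=r, e(vowel)+6=k, l(cons)+7=s.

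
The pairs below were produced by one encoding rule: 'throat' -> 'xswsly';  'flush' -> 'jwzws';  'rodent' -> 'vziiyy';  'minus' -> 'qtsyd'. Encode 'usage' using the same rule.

ydfkp

Shifts by position in throat: pos 0: t→x (+4), pos 1: h→s (+11), pos 2: r→w (+5), pos 3: o→s (+4), pos 4: a→l (+11), pos 5: t→y (+5) — repeating every 3. The shifts repeat in a cycle of length 3: positions 0,1,… shift by +4, +11, +5, then the pattern repeats.
Applying it to usage: u+4=y, s+11=d, a+5=f, g+4=k, e+11=p.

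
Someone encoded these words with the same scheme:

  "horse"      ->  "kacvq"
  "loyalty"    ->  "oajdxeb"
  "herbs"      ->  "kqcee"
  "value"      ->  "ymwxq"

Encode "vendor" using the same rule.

yqygac

Shifts by position in horse: pos 0: h→k (+3), pos 1: o→a (+12), pos 2: r→c (+11), pos 3: s→v (+3), pos 4: e→q (+12) — repeating every 3. The shifts repeat in a cycle of length 3: positions 0,1,… shift by +3, +12, +11, then the pattern repeats.
For vendor: v+3=y, e+12=q, n+11=y, d+3=g, o+12=a, r+11=c.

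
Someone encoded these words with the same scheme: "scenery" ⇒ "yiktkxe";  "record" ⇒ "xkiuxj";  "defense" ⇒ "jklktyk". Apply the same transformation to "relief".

xkrokl

Compare letters: s→y is +6, c→i is +6, e→k is +6 — a constant shift. This is a Caesar cipher with shift 6.
Applying it to relief: r+6=x, e+6=k, l+6=r, i+6=o, e+6=k, f+6=l.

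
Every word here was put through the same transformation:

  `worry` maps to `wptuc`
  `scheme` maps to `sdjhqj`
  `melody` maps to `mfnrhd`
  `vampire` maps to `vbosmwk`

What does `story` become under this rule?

In worry: w→w is +0, o→p is +1, r→t is +2, r→u is +3 — the shift increases by 1 each position. Letter i (0-indexed) is shifted by i+0, so successive shifts are 0, 1, 2, ….
On story: s+0=s, t+1=u, o+2=q, r+3=u, y+4=c.

suquc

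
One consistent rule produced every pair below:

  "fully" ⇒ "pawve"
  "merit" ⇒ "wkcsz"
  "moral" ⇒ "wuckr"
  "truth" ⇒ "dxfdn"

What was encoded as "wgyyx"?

manor

A repeating key of period 3 is used — shifts +10, +6, +11 over and over.
Reversing it on wgyyx: w−10=m, g−6=a, y−11=n, y−10=o, x−6=r.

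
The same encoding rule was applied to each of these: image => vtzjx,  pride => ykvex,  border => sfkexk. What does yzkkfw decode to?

parrot

i(8)→v(21) and m(12)→t(19) fit y≡19x+25 (mod 26); the inverse of 19 mod 26 is 11. Treating letters as 0–25, the rule is x ↦ 19x + 25 (mod 26).
Undoing it on yzkkfw: y(24)→11·(24−25)≡15=p; z(25)→11·(25−25)≡0=a; k(10)→11·(10−25)≡17=r; k(10)→11·(10−25)≡17=r; f(5)→11·(5−25)≡14=o; w(22)→11·(22−25)≡19=t (all mod 26).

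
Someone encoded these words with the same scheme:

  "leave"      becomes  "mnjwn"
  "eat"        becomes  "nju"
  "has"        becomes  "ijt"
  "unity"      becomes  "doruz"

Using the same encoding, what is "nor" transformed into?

The shift depends on letter class: consonant l→m is +1, but vowel e→n is +9. Vowels shift forward by 9 and consonants shift forward by 1.
On nor: n(cons)+1=o, o(vowel)+9=x, r(cons)+1=s.

oxs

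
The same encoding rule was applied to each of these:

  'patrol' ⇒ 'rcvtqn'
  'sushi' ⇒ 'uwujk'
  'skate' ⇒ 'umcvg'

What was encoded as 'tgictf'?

regard

Compare letters: p→r is +2, a→c is +2, t→v is +2 — a constant shift. It's a constant shift of +2 (ROT2).
Undoing it on tgictf: t−2=r, g−2=e, i−2=g, c−2=a, t−2=r, f−2=d.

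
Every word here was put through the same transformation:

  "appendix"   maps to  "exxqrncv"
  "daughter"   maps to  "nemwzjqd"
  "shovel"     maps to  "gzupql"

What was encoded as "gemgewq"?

sausage

a(0)→e(4) and p(15)→x(23) fit y≡3x+4 (mod 26); the inverse of 3 mod 26 is 9. Each letter's alphabet position (a=0..z=25) is mapped through 3·x+4 mod 26 — an affine cipher.
Undoing it on gemgewq: g(6)→9·(6−4)≡18=s; e(4)→9·(4−4)≡0=a; m(12)→9·(12−4)≡20=u; g(6)→9·(6−4)≡18=s; e(4)→9·(4−4)≡0=a; w(22)→9·(22−4)≡6=g; q(16)→9·(16−4)≡4=e (all mod 26).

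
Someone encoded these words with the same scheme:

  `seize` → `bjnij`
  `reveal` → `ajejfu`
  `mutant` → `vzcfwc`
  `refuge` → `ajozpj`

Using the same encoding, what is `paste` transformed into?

The rule splits by letter class: vowels +5, consonants +9.
Applying it to paste: p(cons)+9=y, a(vowel)+5=f, s(cons)+9=b, t(cons)+9=c, e(vowel)+5=j.

yfbcj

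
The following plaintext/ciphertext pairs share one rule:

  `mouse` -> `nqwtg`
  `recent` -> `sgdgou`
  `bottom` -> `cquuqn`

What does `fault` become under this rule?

The shift depends on letter class: consonant m→n is +1, but vowel o→q is +2. Vowels shift forward by 2 and consonants shift forward by 1.
On fault: f(cons)+1=g, a(vowel)+2=c, u(vowel)+2=w, l(cons)+1=m, t(cons)+1=u.

gcwmu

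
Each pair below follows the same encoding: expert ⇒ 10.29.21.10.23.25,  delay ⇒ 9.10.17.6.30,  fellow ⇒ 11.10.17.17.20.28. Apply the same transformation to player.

e is letter #5 and maps to 10: an offset of 5. Each letter is replaced by its alphabet position (a=1..z=26) + 5.
Applying it to player: p=16→21, l=12→17, a=1→6, y=25→30, e=5→10, r=18→23.

21.17.6.30.10.23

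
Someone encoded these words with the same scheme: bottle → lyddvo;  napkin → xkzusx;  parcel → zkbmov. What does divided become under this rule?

Compare letters: b→l is +10, o→y is +10, t→d is +10 — a constant shift. Each letter is shifted forward by 10 in the alphabet (a Caesar shift of +10).
On divided: d+10=n, i+10=s, v+10=f, i+10=s, d+10=n, e+10=o, d+10=n.

nsfsnon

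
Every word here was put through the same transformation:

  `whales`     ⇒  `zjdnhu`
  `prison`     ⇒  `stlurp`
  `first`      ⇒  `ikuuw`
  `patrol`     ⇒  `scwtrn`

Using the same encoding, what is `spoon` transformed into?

Shifts by position in whales: pos 0: w→z (+3), pos 1: h→j (+2), pos 2: a→d (+3), pos 3: l→n (+2) — repeating every 2. It's a Vigenère-style cipher with numeric key [3,2]: position i shifts by key[i mod 2].
For spoon: s+3=v, p+2=r, o+3=r, o+2=q, n+3=q.

vrrqq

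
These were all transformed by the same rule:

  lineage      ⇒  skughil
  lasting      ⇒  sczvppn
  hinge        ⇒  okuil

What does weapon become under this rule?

Shifts by position in lineage: pos 0: l→s (+7), pos 1: i→k (+2), pos 2: n→u (+7), pos 3: e→g (+2) — repeating every 2. A repeating key of period 2 is used — shifts +7, +2 over and over.
For weapon: w+7=d, e+2=g, a+7=h, p+2=r, o+7=v, n+2=p.

dghrvp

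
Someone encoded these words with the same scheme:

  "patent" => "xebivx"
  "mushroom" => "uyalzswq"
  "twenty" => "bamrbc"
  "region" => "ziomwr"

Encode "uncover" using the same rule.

crksdiz

Shifts by position in patent: pos 0: p→x (+8), pos 1: a→e (+4), pos 2: t→b (+8), pos 3: e→i (+4) — repeating every 2. It's a Vigenère-style cipher with numeric key [8,4]: position i shifts by key[i mod 2].
Applying it to uncover: u+8=c, n+4=r, c+8=k, o+4=s, v+8=d, e+4=i, r+8=z.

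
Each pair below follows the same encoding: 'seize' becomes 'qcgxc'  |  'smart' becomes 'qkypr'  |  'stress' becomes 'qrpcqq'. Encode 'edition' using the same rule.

Compare letters: s→q is +24, e→c is +24, i→g is +24 — a constant shift. Each letter is shifted forward by 24 in the alphabet (a Caesar shift of +24).
On edition: e+24=c, d+24=b, i+24=g, t+24=r, i+24=g, o+24=m, n+24=l.

cbgrgml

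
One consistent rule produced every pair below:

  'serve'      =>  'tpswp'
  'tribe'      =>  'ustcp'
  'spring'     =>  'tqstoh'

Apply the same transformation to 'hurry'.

ifssz

The shift depends on letter class: consonant s→t is +1, but vowel e→p is +11. Two shifts are in play — +11 for a/e/i/o/u, +1 for every other letter.
On hurry: h(cons)+1=i, u(vowel)+11=f, r(cons)+1=s, r(cons)+1=s, y(cons)+1=z.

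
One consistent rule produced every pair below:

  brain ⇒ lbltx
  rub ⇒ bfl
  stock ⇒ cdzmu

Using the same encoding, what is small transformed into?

Two shifts are in play — +11 for a/e/i/o/u, +10 for every other letter.
For small: s(cons)+10=c, m(cons)+10=w, a(vowel)+11=l, l(cons)+10=v, l(cons)+10=v.

cwlvv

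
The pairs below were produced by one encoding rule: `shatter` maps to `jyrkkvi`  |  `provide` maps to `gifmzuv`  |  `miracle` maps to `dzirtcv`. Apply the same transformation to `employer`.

vdgcfpvi

Compare letters: s→j is +17, h→y is +17, a→r is +17 — a constant shift. Each letter is shifted forward by 17 in the alphabet (a Caesar shift of +17).
On employer: e+17=v, m+17=d, p+17=g, l+17=c, o+17=f, y+17=p, e+17=v, r+17=i.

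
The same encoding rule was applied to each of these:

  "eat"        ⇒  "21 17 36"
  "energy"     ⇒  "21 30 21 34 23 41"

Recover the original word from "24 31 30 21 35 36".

honest

e is letter #5 and maps to 21: an offset of 16. Each letter is replaced by its alphabet position (a=1..z=26) + 16.
Undoing it on 24 31 30 21 35 36: 24→(24−16)÷1=8=h, 31→(31−16)÷1=15=o, 30→(30−16)÷1=14=n, 21→(21−16)÷1=5=e, 35→(35−16)÷1=19=s, 36→(36−16)÷1=20=t.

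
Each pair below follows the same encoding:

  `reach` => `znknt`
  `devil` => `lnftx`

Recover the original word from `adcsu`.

sushi

Each letter shifts forward by (position + 8), i.e. 8, 9, 10, … — the shift grows by one for each successive letter.
Decoding adcsu: a−8=s, d−9=u, c−10=s, s−11=h, u−12=i.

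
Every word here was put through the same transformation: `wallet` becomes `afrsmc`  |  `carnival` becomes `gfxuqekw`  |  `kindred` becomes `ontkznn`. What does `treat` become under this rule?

In wallet: w→a is +4, a→f is +5, l→r is +6, l→s is +7 — the shift increases by 1 each position. The shift increases by 1 at each position, starting from +4: 4, 5, 6, ….
On treat: t+4=x, r+5=w, e+6=k, a+7=h, t+8=b.

xwkhb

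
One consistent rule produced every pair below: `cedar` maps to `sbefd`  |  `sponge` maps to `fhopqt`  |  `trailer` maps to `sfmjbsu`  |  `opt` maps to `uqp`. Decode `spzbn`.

Two steps: reverse the string, then apply a Caesar shift of +1.
Undoing it on spzbn: shift back: s−1=r, p−1=o, z−1=y, b−1=a, n−1=m → royam; then reverse → mayor.

mayor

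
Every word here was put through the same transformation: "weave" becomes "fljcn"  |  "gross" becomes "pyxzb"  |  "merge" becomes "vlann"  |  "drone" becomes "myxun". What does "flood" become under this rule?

Shifts by position in weave: pos 0: w→f (+9), pos 1: e→l (+7), pos 2: a→j (+9), pos 3: v→c (+7) — repeating every 2. It's a Vigenère-style cipher with numeric key [9,7]: position i shifts by key[i mod 2].
On flood: f+9=o, l+7=s, o+9=x, o+7=v, d+9=m.

osxvm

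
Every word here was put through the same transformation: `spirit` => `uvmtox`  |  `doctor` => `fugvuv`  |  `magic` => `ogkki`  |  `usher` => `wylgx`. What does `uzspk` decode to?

stone

Shifts by position in spirit: pos 0: s→u (+2), pos 1: p→v (+6), pos 2: i→m (+4), pos 3: r→t (+2), pos 4: i→o (+6), pos 5: t→x (+4) — repeating every 3. It's a Vigenère-style cipher with numeric key [2,6,4]: position i shifts by key[i mod 3].
Undoing it on uzspk: u−2=s, z−6=t, s−4=o, p−2=n, k−6=e.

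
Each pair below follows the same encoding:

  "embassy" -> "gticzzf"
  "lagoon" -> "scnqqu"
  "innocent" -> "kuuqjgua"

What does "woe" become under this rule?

The rule splits by letter class: vowels +2, consonants +7.
Applying it to woe: w(cons)+7=d, o(vowel)+2=q, e(vowel)+2=g.

dqg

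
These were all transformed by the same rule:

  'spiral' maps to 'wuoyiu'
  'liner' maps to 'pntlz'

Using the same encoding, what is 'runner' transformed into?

vztuma

In spiral: s→w is +4, p→u is +5, i→o is +6, r→y is +7 — the shift increases by 1 each position. Each letter shifts forward by (position + 4), i.e. 4, 5, 6, … — the shift grows by one for each successive letter.
Applying it to runner: r+4=v, u+5=z, n+6=t, n+7=u, e+8=m, r+9=a.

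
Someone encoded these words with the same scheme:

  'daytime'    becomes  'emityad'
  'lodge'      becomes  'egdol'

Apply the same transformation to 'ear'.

rae

The output letters match the input read backwards: daytime reversed is emityad. It's just the letters in reverse order.
On ear: reverse → rae.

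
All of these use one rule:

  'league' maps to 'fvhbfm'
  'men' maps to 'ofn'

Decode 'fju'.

The output letters match the input read backwards, each shifted +1: league reversed is eugael. Two steps: reverse the string, then apply a Caesar shift of +1.
Undoing it on fju: shift back: f−1=e, j−1=i, u−1=t → eit; then reverse → tie.

tie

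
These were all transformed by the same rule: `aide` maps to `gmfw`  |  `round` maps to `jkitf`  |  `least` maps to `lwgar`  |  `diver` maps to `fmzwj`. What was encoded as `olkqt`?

a(0)→g(6) and i(8)→m(12) fit y≡17x+6 (mod 26); the inverse of 17 mod 26 is 23. Treating letters as 0–25, the rule is x ↦ 17x + 6 (mod 26).
Undoing it on olkqt: o(14)→23·(14−6)≡2=c; l(11)→23·(11−6)≡11=l; k(10)→23·(10−6)≡14=o; q(16)→23·(16−6)≡22=w; t(19)→23·(19−6)≡13=n (all mod 26).

clown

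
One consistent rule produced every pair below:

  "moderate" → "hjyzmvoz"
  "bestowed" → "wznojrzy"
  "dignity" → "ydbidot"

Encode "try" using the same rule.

omt

Compare letters: m→h is +21, o→j is +21, d→y is +21 — a constant shift. Every letter moves 21 places later in the alphabet, wrapping around z→a.
For try: t+21=o, r+21=m, y+21=t.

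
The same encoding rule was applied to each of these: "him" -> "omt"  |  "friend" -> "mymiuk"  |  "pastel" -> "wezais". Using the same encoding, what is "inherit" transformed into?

The shift depends on letter class: consonant h→o is +7, but vowel i→m is +4. Vowels shift forward by 4 and consonants shift forward by 7.
On inherit: i(vowel)+4=m, n(cons)+7=u, h(cons)+7=o, e(vowel)+4=i, r(cons)+7=y, i(vowel)+4=m, t(cons)+7=a.

muoiyma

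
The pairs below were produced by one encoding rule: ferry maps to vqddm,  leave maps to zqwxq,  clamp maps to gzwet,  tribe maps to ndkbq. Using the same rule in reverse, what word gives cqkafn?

Treating letters as 0–25, the rule is x ↦ 5x + 22 (mod 26).
Reversing it on cqkafn: c(2)→21·(2−22)≡22=w; q(16)→21·(16−22)≡4=e; k(10)→21·(10−22)≡8=i; a(0)→21·(0−22)≡6=g; f(5)→21·(5−22)≡7=h; n(13)→21·(13−22)≡19=t (all mod 26).

weight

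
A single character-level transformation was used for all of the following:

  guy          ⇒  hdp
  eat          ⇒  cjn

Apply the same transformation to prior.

The output letters match the input read backwards, each shifted +9: guy reversed is yug. Two steps: reverse the string, then apply a Caesar shift of +9.
For prior: reverse → roirp; then shift: r+9=a, o+9=x, i+9=r, r+9=a, p+9=y.

axray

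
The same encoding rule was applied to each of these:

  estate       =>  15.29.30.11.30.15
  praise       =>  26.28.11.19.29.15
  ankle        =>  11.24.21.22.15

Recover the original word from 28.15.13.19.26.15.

recipe

e is letter #5 and maps to 15: an offset of 10. Each letter is replaced by its alphabet position (a=1..z=26) + 10.
Reversing it on 28.15.13.19.26.15: 28→(28−10)÷1=18=r, 15→(15−10)÷1=5=e, 13→(13−10)÷1=3=c, 19→(19−10)÷1=9=i, 26→(26−10)÷1=16=p, 15→(15−10)÷1=5=e.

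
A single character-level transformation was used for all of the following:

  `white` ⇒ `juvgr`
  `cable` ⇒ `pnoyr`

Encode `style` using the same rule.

Each letter is shifted forward by 13 in the alphabet (a Caesar shift of +13).
On style: s+13=f, t+13=g, y+13=l, l+13=y, e+13=r.

fglyr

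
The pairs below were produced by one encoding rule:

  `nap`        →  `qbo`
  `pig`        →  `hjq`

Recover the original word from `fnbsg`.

frame

The output letters match the input read backwards, each shifted +1: nap reversed is pan. The word is reversed, then every letter is shifted forward by 1.
Undoing it on fnbsg: shift back: f−1=e, n−1=m, b−1=a, s−1=r, g−1=f → emarf; then reverse → frame.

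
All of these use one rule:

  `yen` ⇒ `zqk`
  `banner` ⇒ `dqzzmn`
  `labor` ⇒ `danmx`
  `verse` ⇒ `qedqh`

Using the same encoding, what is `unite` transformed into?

qfuzg

The output letters match the input read backwards, each shifted +12: yen reversed is ney. The word is reversed, then every letter is shifted forward by 12.
For unite: reverse → etinu; then shift: e+12=q, t+12=f, i+12=u, n+12=z, u+12=g.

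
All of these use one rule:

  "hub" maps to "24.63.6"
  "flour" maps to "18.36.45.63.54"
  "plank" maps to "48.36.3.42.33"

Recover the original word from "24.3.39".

ham

h(#8)→24 and u(#21)→63: differences scale by 3, so n = 3·pos + 0. The formula is n = 3×(alphabet index, a=1).
Undoing it on 24.3.39: 24→(24−0)÷3=8=h, 3→(3−0)÷3=1=a, 39→(39−0)÷3=13=m.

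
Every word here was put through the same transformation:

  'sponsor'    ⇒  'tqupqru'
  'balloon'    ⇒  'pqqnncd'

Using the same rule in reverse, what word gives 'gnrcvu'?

The output letters match the input read backwards, each shifted +2: sponsor reversed is rosnops. Two steps: reverse the string, then apply a Caesar shift of +2.
Reversing it on gnrcvu: shift back: g−2=e, n−2=l, r−2=p, c−2=a, v−2=t, u−2=s → elpats; then reverse → staple.

staple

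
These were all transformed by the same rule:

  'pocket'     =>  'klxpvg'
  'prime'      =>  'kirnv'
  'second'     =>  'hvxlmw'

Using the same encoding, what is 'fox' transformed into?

Each pair mirrors across the alphabet (p↔k, o↔l, c↔x): positions sum to 25. This is the alphabet-reversal cipher (Atbash): a becomes z, b becomes y, etc.
Applying it to fox: f↔u, o↔l, x↔c.

ulc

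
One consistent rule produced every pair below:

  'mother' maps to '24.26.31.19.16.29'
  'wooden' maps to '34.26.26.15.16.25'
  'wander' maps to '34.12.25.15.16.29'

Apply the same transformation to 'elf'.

m is letter #13 and maps to 24: an offset of 11. Letters become their 1-based position plus 11 (so a→12, b→13, …).
Applying it to elf: e=5→16, l=12→23, f=6→17.

16.23.17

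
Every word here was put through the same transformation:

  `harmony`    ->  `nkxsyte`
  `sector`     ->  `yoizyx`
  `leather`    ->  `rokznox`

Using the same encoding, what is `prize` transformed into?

vxsfo

The shift depends on letter class: consonant h→n is +6, but vowel a→k is +10. Vowels shift forward by 10 and consonants shift forward by 6.
Applying it to prize: p(cons)+6=v, r(cons)+6=x, i(vowel)+10=s, z(cons)+6=f, e(vowel)+10=o.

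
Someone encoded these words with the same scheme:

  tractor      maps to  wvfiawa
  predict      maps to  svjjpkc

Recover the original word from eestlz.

banner

In tractor: t→w is +3, r→v is +4, a→f is +5, c→i is +6 — the shift increases by 1 each position. Each letter shifts forward by (position + 3), i.e. 3, 4, 5, … — the shift grows by one for each successive letter.
Reversing it on eestlz: e−3=b, e−4=a, s−5=n, t−6=n, l−7=e, z−8=r.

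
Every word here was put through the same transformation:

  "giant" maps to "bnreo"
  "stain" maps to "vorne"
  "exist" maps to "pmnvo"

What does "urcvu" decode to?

g(6)→b(1) and i(8)→n(13) fit y≡19x+17 (mod 26); the inverse of 19 mod 26 is 11. This is an affine cipher: with a=0,…,z=25, each position x becomes (19x+17) mod 26.
Decoding urcvu: u(20)→11·(20−17)≡7=h; r(17)→11·(17−17)≡0=a; c(2)→11·(2−17)≡17=r; v(21)→11·(21−17)≡18=s; u(20)→11·(20−17)≡7=h (all mod 26).

harsh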